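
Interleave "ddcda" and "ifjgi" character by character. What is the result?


Interleaving "ddcda" and "ifjgi":
  Position 0: 'd' from first, 'i' from second => "di"
  Position 1: 'd' from first, 'f' from second => "df"
  Position 2: 'c' from first, 'j' from second => "cj"
  Position 3: 'd' from first, 'g' from second => "dg"
  Position 4: 'a' from first, 'i' from second => "ai"
Result: didfcjdgai

didfcjdgai


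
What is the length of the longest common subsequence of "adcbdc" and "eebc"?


LCS of "adcbdc" and "eebc"
DP table:
           e    e    b    c
      0    0    0    0    0
  a   0    0    0    0    0
  d   0    0    0    0    0
  c   0    0    0    0    1
  b   0    0    0    1    1
  d   0    0    0    1    1
  c   0    0    0    1    2
LCS length = dp[6][4] = 2

2


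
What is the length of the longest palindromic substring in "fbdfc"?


Input: "fbdfc"
Checking substrings for palindromes:
  No multi-char palindromic substrings found
Longest palindromic substring: "f" with length 1

1


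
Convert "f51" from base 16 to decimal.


Input: "f51" in base 16
Positional expansion:
  Digit 'f' (value 15) x 16^2 = 3840
  Digit '5' (value 5) x 16^1 = 80
  Digit '1' (value 1) x 16^0 = 1
Sum = 3921

3921


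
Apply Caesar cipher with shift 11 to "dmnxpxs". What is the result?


Caesar cipher: shift "dmnxpxs" by 11
  'd' (pos 3) + 11 = pos 14 = 'o'
  'm' (pos 12) + 11 = pos 23 = 'x'
  'n' (pos 13) + 11 = pos 24 = 'y'
  'x' (pos 23) + 11 = pos 8 = 'i'
  'p' (pos 15) + 11 = pos 0 = 'a'
  'x' (pos 23) + 11 = pos 8 = 'i'
  's' (pos 18) + 11 = pos 3 = 'd'
Result: oxyiaid

oxyiaid


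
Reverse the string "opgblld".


Input: opgblld
Reading characters right to left:
  Position 6: 'd'
  Position 5: 'l'
  Position 4: 'l'
  Position 3: 'b'
  Position 2: 'g'
  Position 1: 'p'
  Position 0: 'o'
Reversed: dllbgpo

dllbgpo


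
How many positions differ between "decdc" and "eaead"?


Comparing "decdc" and "eaead" position by position:
  Position 0: 'd' vs 'e' => DIFFER
  Position 1: 'e' vs 'a' => DIFFER
  Position 2: 'c' vs 'e' => DIFFER
  Position 3: 'd' vs 'a' => DIFFER
  Position 4: 'c' vs 'd' => DIFFER
Positions that differ: 5

5


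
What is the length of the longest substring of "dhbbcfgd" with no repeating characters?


Input: "dhbbcfgd"
Sliding window (track last position of each char):
  Position 0 ('d'): window [0,0] length 1 -- new best
  Position 1 ('h'): window [0,1] length 2 -- new best
  Position 2 ('b'): window [0,2] length 3 -- new best
  Position 3 ('b'): repeat (last at 2), move window start to 3
  Position 3 ('b'): window [3,3] length 1
  Position 4 ('c'): window [3,4] length 2
  Position 5 ('f'): window [3,5] length 3
  Position 6 ('g'): window [3,6] length 4 -- new best
  Position 7 ('d'): window [3,7] length 5 -- new best
Longest substring with no repeats: "bcfgd" with length 5

5


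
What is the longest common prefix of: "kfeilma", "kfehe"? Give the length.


Words: kfeilma, kfehe
  Position 0: all 'k' => match
  Position 1: all 'f' => match
  Position 2: all 'e' => match
  Position 3: ('i', 'h') => mismatch, stop
LCP = "kfe" (length 3)

3


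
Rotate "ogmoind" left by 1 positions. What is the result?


Input: "ogmoind", rotate left by 1
First 1 characters: "o"
Remaining characters: "gmoind"
Concatenate remaining + first: "gmoind" + "o" = "gmoindo"

gmoindo


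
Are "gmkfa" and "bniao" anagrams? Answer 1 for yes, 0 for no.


Strings: "gmkfa", "bniao"
Sorted first:  afgkm
Sorted second: abino
Differ at position 1: 'f' vs 'b' => not anagrams

0


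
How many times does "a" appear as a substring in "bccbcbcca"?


Searching for "a" in "bccbcbcca"
Scanning each position:
  Position 0: "b" => no
  Position 1: "c" => no
  Position 2: "c" => no
  Position 3: "b" => no
  Position 4: "c" => no
  Position 5: "b" => no
  Position 6: "c" => no
  Position 7: "c" => no
  Position 8: "a" => MATCH
Total occurrences: 1

1


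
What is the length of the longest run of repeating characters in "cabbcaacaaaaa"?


Input: "cabbcaacaaaaa"
Scanning for longest run:
  Position 1 ('a'): new char, reset run to 1
  Position 2 ('b'): new char, reset run to 1
  Position 3 ('b'): continues run of 'b', length=2
  Position 4 ('c'): new char, reset run to 1
  Position 5 ('a'): new char, reset run to 1
  Position 6 ('a'): continues run of 'a', length=2
  Position 7 ('c'): new char, reset run to 1
  Position 8 ('a'): new char, reset run to 1
  Position 9 ('a'): continues run of 'a', length=2
  Position 10 ('a'): continues run of 'a', length=3
  Position 11 ('a'): continues run of 'a', length=4
  Position 12 ('a'): continues run of 'a', length=5
Longest run: 'a' with length 5

5


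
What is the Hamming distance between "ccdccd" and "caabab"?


Comparing "ccdccd" and "caabab" position by position:
  Position 0: 'c' vs 'c' => same
  Position 1: 'c' vs 'a' => differ
  Position 2: 'd' vs 'a' => differ
  Position 3: 'c' vs 'b' => differ
  Position 4: 'c' vs 'a' => differ
  Position 5: 'd' vs 'b' => differ
Total differences (Hamming distance): 5

5


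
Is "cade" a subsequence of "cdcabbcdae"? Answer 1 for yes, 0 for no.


Check if "cade" is a subsequence of "cdcabbcdae"
Greedy scan:
  Position 0 ('c'): matches sub[0] = 'c'
  Position 1 ('d'): no match needed
  Position 2 ('c'): no match needed
  Position 3 ('a'): matches sub[1] = 'a'
  Position 4 ('b'): no match needed
  Position 5 ('b'): no match needed
  Position 6 ('c'): no match needed
  Position 7 ('d'): matches sub[2] = 'd'
  Position 8 ('a'): no match needed
  Position 9 ('e'): matches sub[3] = 'e'
All 4 characters matched => is a subsequence

1


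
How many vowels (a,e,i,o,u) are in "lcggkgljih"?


Input: lcggkgljih
Checking each character:
  'l' at position 0: consonant
  'c' at position 1: consonant
  'g' at position 2: consonant
  'g' at position 3: consonant
  'k' at position 4: consonant
  'g' at position 5: consonant
  'l' at position 6: consonant
  'j' at position 7: consonant
  'i' at position 8: vowel (running total: 1)
  'h' at position 9: consonant
Total vowels: 1

1


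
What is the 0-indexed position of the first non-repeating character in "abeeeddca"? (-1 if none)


Input: abeeeddca
Character frequencies:
  'a': 2
  'b': 1
  'c': 1
  'd': 2
  'e': 3
Scanning left to right for freq == 1:
  Position 0 ('a'): freq=2, skip
  Position 1 ('b'): unique! => answer = 1

1


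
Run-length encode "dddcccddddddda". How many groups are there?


Input: dddcccddddddda
Scanning for consecutive runs:
  Group 1: 'd' x 3 (positions 0-2)
  Group 2: 'c' x 3 (positions 3-5)
  Group 3: 'd' x 7 (positions 6-12)
  Group 4: 'a' x 1 (positions 13-13)
Total groups: 4

4


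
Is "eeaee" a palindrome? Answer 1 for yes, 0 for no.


Input: eeaee
Reversed: eeaee
  Compare pos 0 ('e') with pos 4 ('e'): match
  Compare pos 1 ('e') with pos 3 ('e'): match
Result: palindrome

1


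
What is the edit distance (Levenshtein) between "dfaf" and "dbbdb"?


Computing edit distance: "dfaf" -> "dbbdb"
DP table:
           d    b    b    d    b
      0    1    2    3    4    5
  d   1    0    1    2    3    4
  f   2    1    1    2    3    4
  a   3    2    2    2    3    4
  f   4    3    3    3    3    4
Edit distance = dp[4][5] = 4

4


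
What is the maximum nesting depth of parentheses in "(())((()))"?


Input: "(())((()))"
Tracking depth:
  Position 0 '(': depth becomes 1
  Position 1 '(': depth becomes 2
  Position 2 ')': depth becomes 1
  Position 3 ')': depth becomes 0
  Position 4 '(': depth becomes 1
  Position 5 '(': depth becomes 2
  Position 6 '(': depth becomes 3
  Position 7 ')': depth becomes 2
  Position 8 ')': depth becomes 1
  Position 9 ')': depth becomes 0
Maximum depth reached: 3

3


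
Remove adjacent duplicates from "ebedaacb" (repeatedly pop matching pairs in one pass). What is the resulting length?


Input: ebedaacb
Stack-based adjacent duplicate removal:
  Read 'e': push. Stack: e
  Read 'b': push. Stack: eb
  Read 'e': push. Stack: ebe
  Read 'd': push. Stack: ebed
  Read 'a': push. Stack: ebeda
  Read 'a': matches stack top 'a' => pop. Stack: ebed
  Read 'c': push. Stack: ebedc
  Read 'b': push. Stack: ebedcb
Final stack: "ebedcb" (length 6)

6


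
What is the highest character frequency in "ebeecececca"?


Input: ebeecececca
Character counts:
  'a': 1
  'b': 1
  'c': 4
  'e': 5
Maximum frequency: 5

5


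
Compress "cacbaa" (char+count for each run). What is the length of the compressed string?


Input: cacbaa
Runs:
  'c' x 1 => "c1"
  'a' x 1 => "a1"
  'c' x 1 => "c1"
  'b' x 1 => "b1"
  'a' x 2 => "a2"
Compressed: "c1a1c1b1a2"
Compressed length: 10

10


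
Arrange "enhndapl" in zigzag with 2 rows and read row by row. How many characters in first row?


Zigzag "enhndapl" into 2 rows:
Placing characters:
  'e' => row 0
  'n' => row 1
  'h' => row 0
  'n' => row 1
  'd' => row 0
  'a' => row 1
  'p' => row 0
  'l' => row 1
Rows:
  Row 0: "ehdp"
  Row 1: "nnal"
First row length: 4

4


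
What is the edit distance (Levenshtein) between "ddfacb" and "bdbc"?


Computing edit distance: "ddfacb" -> "bdbc"
DP table:
           b    d    b    c
      0    1    2    3    4
  d   1    1    1    2    3
  d   2    2    1    2    3
  f   3    3    2    2    3
  a   4    4    3    3    3
  c   5    5    4    4    3
  b   6    5    5    4    4
Edit distance = dp[6][4] = 4

4


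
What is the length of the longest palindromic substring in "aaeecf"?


Input: "aaeecf"
Checking substrings for palindromes:
  [0:2] "aa" (len 2) => palindrome
  [2:4] "ee" (len 2) => palindrome
Longest palindromic substring: "aa" with length 2

2


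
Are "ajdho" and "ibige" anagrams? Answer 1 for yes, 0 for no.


Strings: "ajdho", "ibige"
Sorted first:  adhjo
Sorted second: begii
Differ at position 0: 'a' vs 'b' => not anagrams

0


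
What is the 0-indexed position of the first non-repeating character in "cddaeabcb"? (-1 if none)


Input: cddaeabcb
Character frequencies:
  'a': 2
  'b': 2
  'c': 2
  'd': 2
  'e': 1
Scanning left to right for freq == 1:
  Position 0 ('c'): freq=2, skip
  Position 1 ('d'): freq=2, skip
  Position 2 ('d'): freq=2, skip
  Position 3 ('a'): freq=2, skip
  Position 4 ('e'): unique! => answer = 4

4


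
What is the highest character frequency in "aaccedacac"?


Input: aaccedacac
Character counts:
  'a': 4
  'c': 4
  'd': 1
  'e': 1
Maximum frequency: 4

4


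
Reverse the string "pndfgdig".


Input: pndfgdig
Reading characters right to left:
  Position 7: 'g'
  Position 6: 'i'
  Position 5: 'd'
  Position 4: 'g'
  Position 3: 'f'
  Position 2: 'd'
  Position 1: 'n'
  Position 0: 'p'
Reversed: gidgfdnp

gidgfdnp


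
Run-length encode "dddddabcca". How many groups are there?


Input: dddddabcca
Scanning for consecutive runs:
  Group 1: 'd' x 5 (positions 0-4)
  Group 2: 'a' x 1 (positions 5-5)
  Group 3: 'b' x 1 (positions 6-6)
  Group 4: 'c' x 2 (positions 7-8)
  Group 5: 'a' x 1 (positions 9-9)
Total groups: 5

5


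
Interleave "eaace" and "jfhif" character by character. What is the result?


Interleaving "eaace" and "jfhif":
  Position 0: 'e' from first, 'j' from second => "ej"
  Position 1: 'a' from first, 'f' from second => "af"
  Position 2: 'a' from first, 'h' from second => "ah"
  Position 3: 'c' from first, 'i' from second => "ci"
  Position 4: 'e' from first, 'f' from second => "ef"
Result: ejafahcief

ejafahcief


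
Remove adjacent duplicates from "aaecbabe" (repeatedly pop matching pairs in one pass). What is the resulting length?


Input: aaecbabe
Stack-based adjacent duplicate removal:
  Read 'a': push. Stack: a
  Read 'a': matches stack top 'a' => pop. Stack: (empty)
  Read 'e': push. Stack: e
  Read 'c': push. Stack: ec
  Read 'b': push. Stack: ecb
  Read 'a': push. Stack: ecba
  Read 'b': push. Stack: ecbab
  Read 'e': push. Stack: ecbabe
Final stack: "ecbabe" (length 6)

6


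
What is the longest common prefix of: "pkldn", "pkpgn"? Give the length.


Words: pkldn, pkpgn
  Position 0: all 'p' => match
  Position 1: all 'k' => match
  Position 2: ('l', 'p') => mismatch, stop
LCP = "pk" (length 2)

2


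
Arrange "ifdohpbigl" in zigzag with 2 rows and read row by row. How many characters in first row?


Zigzag "ifdohpbigl" into 2 rows:
Placing characters:
  'i' => row 0
  'f' => row 1
  'd' => row 0
  'o' => row 1
  'h' => row 0
  'p' => row 1
  'b' => row 0
  'i' => row 1
  'g' => row 0
  'l' => row 1
Rows:
  Row 0: "idhbg"
  Row 1: "fopil"
First row length: 5

5


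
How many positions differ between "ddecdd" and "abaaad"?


Comparing "ddecdd" and "abaaad" position by position:
  Position 0: 'd' vs 'a' => DIFFER
  Position 1: 'd' vs 'b' => DIFFER
  Position 2: 'e' vs 'a' => DIFFER
  Position 3: 'c' vs 'a' => DIFFER
  Position 4: 'd' vs 'a' => DIFFER
  Position 5: 'd' vs 'd' => same
Positions that differ: 5

5


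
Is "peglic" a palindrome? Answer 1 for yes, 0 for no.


Input: peglic
Reversed: cilgep
  Compare pos 0 ('p') with pos 5 ('c'): MISMATCH
  Compare pos 1 ('e') with pos 4 ('i'): MISMATCH
  Compare pos 2 ('g') with pos 3 ('l'): MISMATCH
Result: not a palindrome

0


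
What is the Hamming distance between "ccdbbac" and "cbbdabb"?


Comparing "ccdbbac" and "cbbdabb" position by position:
  Position 0: 'c' vs 'c' => same
  Position 1: 'c' vs 'b' => differ
  Position 2: 'd' vs 'b' => differ
  Position 3: 'b' vs 'd' => differ
  Position 4: 'b' vs 'a' => differ
  Position 5: 'a' vs 'b' => differ
  Position 6: 'c' vs 'b' => differ
Total differences (Hamming distance): 6

6


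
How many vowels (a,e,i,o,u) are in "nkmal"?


Input: nkmal
Checking each character:
  'n' at position 0: consonant
  'k' at position 1: consonant
  'm' at position 2: consonant
  'a' at position 3: vowel (running total: 1)
  'l' at position 4: consonant
Total vowels: 1

1


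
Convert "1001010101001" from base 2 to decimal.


Input: "1001010101001" in base 2
Positional expansion:
  Digit '1' (value 1) x 2^12 = 4096
  Digit '0' (value 0) x 2^11 = 0
  Digit '0' (value 0) x 2^10 = 0
  Digit '1' (value 1) x 2^9 = 512
  Digit '0' (value 0) x 2^8 = 0
  Digit '1' (value 1) x 2^7 = 128
  Digit '0' (value 0) x 2^6 = 0
  Digit '1' (value 1) x 2^5 = 32
  Digit '0' (value 0) x 2^4 = 0
  Digit '1' (value 1) x 2^3 = 8
  Digit '0' (value 0) x 2^2 = 0
  Digit '0' (value 0) x 2^1 = 0
  Digit '1' (value 1) x 2^0 = 1
Sum = 4777

4777


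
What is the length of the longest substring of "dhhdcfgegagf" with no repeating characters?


Input: "dhhdcfgegagf"
Sliding window (track last position of each char):
  Position 0 ('d'): window [0,0] length 1 -- new best
  Position 1 ('h'): window [0,1] length 2 -- new best
  Position 2 ('h'): repeat (last at 1), move window start to 2
  Position 2 ('h'): window [2,2] length 1
  Position 3 ('d'): window [2,3] length 2
  Position 4 ('c'): window [2,4] length 3 -- new best
  Position 5 ('f'): window [2,5] length 4 -- new best
  Position 6 ('g'): window [2,6] length 5 -- new best
  Position 7 ('e'): window [2,7] length 6 -- new best
  Position 8 ('g'): repeat (last at 6), move window start to 7
  Position 8 ('g'): window [7,8] length 2
  Position 9 ('a'): window [7,9] length 3
  Position 10 ('g'): repeat (last at 8), move window start to 9
  Position 10 ('g'): window [9,10] length 2
  Position 11 ('f'): window [9,11] length 3
Longest substring with no repeats: "hdcfge" with length 6

6


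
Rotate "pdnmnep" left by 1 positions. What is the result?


Input: "pdnmnep", rotate left by 1
First 1 characters: "p"
Remaining characters: "dnmnep"
Concatenate remaining + first: "dnmnep" + "p" = "dnmnepp"

dnmnepp


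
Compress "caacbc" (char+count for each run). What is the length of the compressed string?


Input: caacbc
Runs:
  'c' x 1 => "c1"
  'a' x 2 => "a2"
  'c' x 1 => "c1"
  'b' x 1 => "b1"
  'c' x 1 => "c1"
Compressed: "c1a2c1b1c1"
Compressed length: 10

10


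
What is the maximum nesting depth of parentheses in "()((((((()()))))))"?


Input: "()((((((()()))))))"
Tracking depth:
  Position 0 '(': depth becomes 1
  Position 1 ')': depth becomes 0
  Position 2 '(': depth becomes 1
  Position 3 '(': depth becomes 2
  Position 4 '(': depth becomes 3
  Position 5 '(': depth becomes 4
  Position 6 '(': depth becomes 5
  Position 7 '(': depth becomes 6
  Position 8 '(': depth becomes 7
  Position 9 ')': depth becomes 6
  Position 10 '(': depth becomes 7
  Position 11 ')': depth becomes 6
  Position 12 ')': depth becomes 5
  Position 13 ')': depth becomes 4
  Position 14 ')': depth becomes 3
  Position 15 ')': depth becomes 2
  Position 16 ')': depth becomes 1
  Position 17 ')': depth becomes 0
Maximum depth reached: 7

7


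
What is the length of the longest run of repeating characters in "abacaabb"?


Input: "abacaabb"
Scanning for longest run:
  Position 1 ('b'): new char, reset run to 1
  Position 2 ('a'): new char, reset run to 1
  Position 3 ('c'): new char, reset run to 1
  Position 4 ('a'): new char, reset run to 1
  Position 5 ('a'): continues run of 'a', length=2
  Position 6 ('b'): new char, reset run to 1
  Position 7 ('b'): continues run of 'b', length=2
Longest run: 'a' with length 2

2


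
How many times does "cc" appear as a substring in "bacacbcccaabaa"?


Searching for "cc" in "bacacbcccaabaa"
Scanning each position:
  Position 0: "ba" => no
  Position 1: "ac" => no
  Position 2: "ca" => no
  Position 3: "ac" => no
  Position 4: "cb" => no
  Position 5: "bc" => no
  Position 6: "cc" => MATCH
  Position 7: "cc" => MATCH
  Position 8: "ca" => no
  Position 9: "aa" => no
  Position 10: "ab" => no
  Position 11: "ba" => no
  Position 12: "aa" => no
Total occurrences: 2

2


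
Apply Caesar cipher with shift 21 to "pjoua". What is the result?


Caesar cipher: shift "pjoua" by 21
  'p' (pos 15) + 21 = pos 10 = 'k'
  'j' (pos 9) + 21 = pos 4 = 'e'
  'o' (pos 14) + 21 = pos 9 = 'j'
  'u' (pos 20) + 21 = pos 15 = 'p'
  'a' (pos 0) + 21 = pos 21 = 'v'
Result: kejpv

kejpv


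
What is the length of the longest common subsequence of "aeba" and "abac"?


LCS of "aeba" and "abac"
DP table:
           a    b    a    c
      0    0    0    0    0
  a   0    1    1    1    1
  e   0    1    1    1    1
  b   0    1    2    2    2
  a   0    1    2    3    3
LCS length = dp[4][4] = 3

3


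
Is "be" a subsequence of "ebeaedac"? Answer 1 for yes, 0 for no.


Check if "be" is a subsequence of "ebeaedac"
Greedy scan:
  Position 0 ('e'): no match needed
  Position 1 ('b'): matches sub[0] = 'b'
  Position 2 ('e'): matches sub[1] = 'e'
  Position 3 ('a'): no match needed
  Position 4 ('e'): no match needed
  Position 5 ('d'): no match needed
  Position 6 ('a'): no match needed
  Position 7 ('c'): no match needed
All 2 characters matched => is a subsequence

1


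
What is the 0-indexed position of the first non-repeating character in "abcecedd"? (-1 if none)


Input: abcecedd
Character frequencies:
  'a': 1
  'b': 1
  'c': 2
  'd': 2
  'e': 2
Scanning left to right for freq == 1:
  Position 0 ('a'): unique! => answer = 0

0


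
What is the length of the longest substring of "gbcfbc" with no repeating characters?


Input: "gbcfbc"
Sliding window (track last position of each char):
  Position 0 ('g'): window [0,0] length 1 -- new best
  Position 1 ('b'): window [0,1] length 2 -- new best
  Position 2 ('c'): window [0,2] length 3 -- new best
  Position 3 ('f'): window [0,3] length 4 -- new best
  Position 4 ('b'): repeat (last at 1), move window start to 2
  Position 4 ('b'): window [2,4] length 3
  Position 5 ('c'): repeat (last at 2), move window start to 3
  Position 5 ('c'): window [3,5] length 3
Longest substring with no repeats: "gbcf" with length 4

4


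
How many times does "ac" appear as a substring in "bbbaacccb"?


Searching for "ac" in "bbbaacccb"
Scanning each position:
  Position 0: "bb" => no
  Position 1: "bb" => no
  Position 2: "ba" => no
  Position 3: "aa" => no
  Position 4: "ac" => MATCH
  Position 5: "cc" => no
  Position 6: "cc" => no
  Position 7: "cb" => no
Total occurrences: 1

1


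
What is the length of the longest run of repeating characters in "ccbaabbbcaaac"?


Input: "ccbaabbbcaaac"
Scanning for longest run:
  Position 1 ('c'): continues run of 'c', length=2
  Position 2 ('b'): new char, reset run to 1
  Position 3 ('a'): new char, reset run to 1
  Position 4 ('a'): continues run of 'a', length=2
  Position 5 ('b'): new char, reset run to 1
  Position 6 ('b'): continues run of 'b', length=2
  Position 7 ('b'): continues run of 'b', length=3
  Position 8 ('c'): new char, reset run to 1
  Position 9 ('a'): new char, reset run to 1
  Position 10 ('a'): continues run of 'a', length=2
  Position 11 ('a'): continues run of 'a', length=3
  Position 12 ('c'): new char, reset run to 1
Longest run: 'b' with length 3

3


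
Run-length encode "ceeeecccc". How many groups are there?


Input: ceeeecccc
Scanning for consecutive runs:
  Group 1: 'c' x 1 (positions 0-0)
  Group 2: 'e' x 4 (positions 1-4)
  Group 3: 'c' x 4 (positions 5-8)
Total groups: 3

3


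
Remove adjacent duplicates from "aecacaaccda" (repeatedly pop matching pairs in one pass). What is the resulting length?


Input: aecacaaccda
Stack-based adjacent duplicate removal:
  Read 'a': push. Stack: a
  Read 'e': push. Stack: ae
  Read 'c': push. Stack: aec
  Read 'a': push. Stack: aeca
  Read 'c': push. Stack: aecac
  Read 'a': push. Stack: aecaca
  Read 'a': matches stack top 'a' => pop. Stack: aecac
  Read 'c': matches stack top 'c' => pop. Stack: aeca
  Read 'c': push. Stack: aecac
  Read 'd': push. Stack: aecacd
  Read 'a': push. Stack: aecacda
Final stack: "aecacda" (length 7)

7


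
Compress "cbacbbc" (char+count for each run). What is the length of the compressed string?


Input: cbacbbc
Runs:
  'c' x 1 => "c1"
  'b' x 1 => "b1"
  'a' x 1 => "a1"
  'c' x 1 => "c1"
  'b' x 2 => "b2"
  'c' x 1 => "c1"
Compressed: "c1b1a1c1b2c1"
Compressed length: 12

12


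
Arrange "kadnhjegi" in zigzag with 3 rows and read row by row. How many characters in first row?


Zigzag "kadnhjegi" into 3 rows:
Placing characters:
  'k' => row 0
  'a' => row 1
  'd' => row 2
  'n' => row 1
  'h' => row 0
  'j' => row 1
  'e' => row 2
  'g' => row 1
  'i' => row 0
Rows:
  Row 0: "khi"
  Row 1: "anjg"
  Row 2: "de"
First row length: 3

3


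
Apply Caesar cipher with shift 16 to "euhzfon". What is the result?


Caesar cipher: shift "euhzfon" by 16
  'e' (pos 4) + 16 = pos 20 = 'u'
  'u' (pos 20) + 16 = pos 10 = 'k'
  'h' (pos 7) + 16 = pos 23 = 'x'
  'z' (pos 25) + 16 = pos 15 = 'p'
  'f' (pos 5) + 16 = pos 21 = 'v'
  'o' (pos 14) + 16 = pos 4 = 'e'
  'n' (pos 13) + 16 = pos 3 = 'd'
Result: ukxpved

ukxpved


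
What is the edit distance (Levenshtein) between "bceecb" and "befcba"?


Computing edit distance: "bceecb" -> "befcba"
DP table:
           b    e    f    c    b    a
      0    1    2    3    4    5    6
  b   1    0    1    2    3    4    5
  c   2    1    1    2    2    3    4
  e   3    2    1    2    3    3    4
  e   4    3    2    2    3    4    4
  c   5    4    3    3    2    3    4
  b   6    5    4    4    3    2    3
Edit distance = dp[6][6] = 3

3


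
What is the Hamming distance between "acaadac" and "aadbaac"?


Comparing "acaadac" and "aadbaac" position by position:
  Position 0: 'a' vs 'a' => same
  Position 1: 'c' vs 'a' => differ
  Position 2: 'a' vs 'd' => differ
  Position 3: 'a' vs 'b' => differ
  Position 4: 'd' vs 'a' => differ
  Position 5: 'a' vs 'a' => same
  Position 6: 'c' vs 'c' => same
Total differences (Hamming distance): 4

4


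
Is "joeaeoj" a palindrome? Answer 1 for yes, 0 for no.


Input: joeaeoj
Reversed: joeaeoj
  Compare pos 0 ('j') with pos 6 ('j'): match
  Compare pos 1 ('o') with pos 5 ('o'): match
  Compare pos 2 ('e') with pos 4 ('e'): match
Result: palindrome

1


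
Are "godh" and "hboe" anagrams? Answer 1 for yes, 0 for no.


Strings: "godh", "hboe"
Sorted first:  dgho
Sorted second: beho
Differ at position 0: 'd' vs 'b' => not anagrams

0


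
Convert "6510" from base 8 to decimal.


Input: "6510" in base 8
Positional expansion:
  Digit '6' (value 6) x 8^3 = 3072
  Digit '5' (value 5) x 8^2 = 320
  Digit '1' (value 1) x 8^1 = 8
  Digit '0' (value 0) x 8^0 = 0
Sum = 3400

3400


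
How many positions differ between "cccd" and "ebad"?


Comparing "cccd" and "ebad" position by position:
  Position 0: 'c' vs 'e' => DIFFER
  Position 1: 'c' vs 'b' => DIFFER
  Position 2: 'c' vs 'a' => DIFFER
  Position 3: 'd' vs 'd' => same
Positions that differ: 3

3


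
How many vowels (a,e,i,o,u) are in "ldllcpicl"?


Input: ldllcpicl
Checking each character:
  'l' at position 0: consonant
  'd' at position 1: consonant
  'l' at position 2: consonant
  'l' at position 3: consonant
  'c' at position 4: consonant
  'p' at position 5: consonant
  'i' at position 6: vowel (running total: 1)
  'c' at position 7: consonant
  'l' at position 8: consonant
Total vowels: 1

1


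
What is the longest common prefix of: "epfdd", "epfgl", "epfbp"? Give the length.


Words: epfdd, epfgl, epfbp
  Position 0: all 'e' => match
  Position 1: all 'p' => match
  Position 2: all 'f' => match
  Position 3: ('d', 'g', 'b') => mismatch, stop
LCP = "epf" (length 3)

3


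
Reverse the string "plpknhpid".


Input: plpknhpid
Reading characters right to left:
  Position 8: 'd'
  Position 7: 'i'
  Position 6: 'p'
  Position 5: 'h'
  Position 4: 'n'
  Position 3: 'k'
  Position 2: 'p'
  Position 1: 'l'
  Position 0: 'p'
Reversed: diphnkplp

diphnkplp


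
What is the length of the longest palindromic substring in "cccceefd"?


Input: "cccceefd"
Checking substrings for palindromes:
  [0:4] "cccc" (len 4) => palindrome
  [0:3] "ccc" (len 3) => palindrome
  [1:4] "ccc" (len 3) => palindrome
  [0:2] "cc" (len 2) => palindrome
  [1:3] "cc" (len 2) => palindrome
  [2:4] "cc" (len 2) => palindrome
Longest palindromic substring: "cccc" with length 4

4


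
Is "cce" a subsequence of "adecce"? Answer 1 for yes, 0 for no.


Check if "cce" is a subsequence of "adecce"
Greedy scan:
  Position 0 ('a'): no match needed
  Position 1 ('d'): no match needed
  Position 2 ('e'): no match needed
  Position 3 ('c'): matches sub[0] = 'c'
  Position 4 ('c'): matches sub[1] = 'c'
  Position 5 ('e'): matches sub[2] = 'e'
All 3 characters matched => is a subsequence

1


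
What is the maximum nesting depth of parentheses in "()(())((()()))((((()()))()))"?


Input: "()(())((()()))((((()()))()))"
Tracking depth:
  Position 0 '(': depth becomes 1
  Position 1 ')': depth becomes 0
  Position 2 '(': depth becomes 1
  Position 3 '(': depth becomes 2
  Position 4 ')': depth becomes 1
  Position 5 ')': depth becomes 0
  Position 6 '(': depth becomes 1
  Position 7 '(': depth becomes 2
  Position 8 '(': depth becomes 3
  Position 9 ')': depth becomes 2
  Position 10 '(': depth becomes 3
  Position 11 ')': depth becomes 2
  Position 12 ')': depth becomes 1
  Position 13 ')': depth becomes 0
  Position 14 '(': depth becomes 1
  Position 15 '(': depth becomes 2
  Position 16 '(': depth becomes 3
  Position 17 '(': depth becomes 4
  Position 18 '(': depth becomes 5
  Position 19 ')': depth becomes 4
  Position 20 '(': depth becomes 5
  Position 21 ')': depth becomes 4
  Position 22 ')': depth becomes 3
  Position 23 ')': depth becomes 2
  Position 24 '(': depth becomes 3
  Position 25 ')': depth becomes 2
  Position 26 ')': depth becomes 1
  Position 27 ')': depth becomes 0
Maximum depth reached: 5

5


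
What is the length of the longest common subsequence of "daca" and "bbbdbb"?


LCS of "daca" and "bbbdbb"
DP table:
           b    b    b    d    b    b
      0    0    0    0    0    0    0
  d   0    0    0    0    1    1    1
  a   0    0    0    0    1    1    1
  c   0    0    0    0    1    1    1
  a   0    0    0    0    1    1    1
LCS length = dp[4][6] = 1

1


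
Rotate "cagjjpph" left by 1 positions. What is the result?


Input: "cagjjpph", rotate left by 1
First 1 characters: "c"
Remaining characters: "agjjpph"
Concatenate remaining + first: "agjjpph" + "c" = "agjjpphc"

agjjpphc


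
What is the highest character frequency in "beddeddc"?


Input: beddeddc
Character counts:
  'b': 1
  'c': 1
  'd': 4
  'e': 2
Maximum frequency: 4

4


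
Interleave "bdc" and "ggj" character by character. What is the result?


Interleaving "bdc" and "ggj":
  Position 0: 'b' from first, 'g' from second => "bg"
  Position 1: 'd' from first, 'g' from second => "dg"
  Position 2: 'c' from first, 'j' from second => "cj"
Result: bgdgcj

bgdgcj


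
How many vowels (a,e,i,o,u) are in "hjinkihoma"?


Input: hjinkihoma
Checking each character:
  'h' at position 0: consonant
  'j' at position 1: consonant
  'i' at position 2: vowel (running total: 1)
  'n' at position 3: consonant
  'k' at position 4: consonant
  'i' at position 5: vowel (running total: 2)
  'h' at position 6: consonant
  'o' at position 7: vowel (running total: 3)
  'm' at position 8: consonant
  'a' at position 9: vowel (running total: 4)
Total vowels: 4

4


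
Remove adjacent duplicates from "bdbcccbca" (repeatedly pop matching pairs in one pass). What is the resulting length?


Input: bdbcccbca
Stack-based adjacent duplicate removal:
  Read 'b': push. Stack: b
  Read 'd': push. Stack: bd
  Read 'b': push. Stack: bdb
  Read 'c': push. Stack: bdbc
  Read 'c': matches stack top 'c' => pop. Stack: bdb
  Read 'c': push. Stack: bdbc
  Read 'b': push. Stack: bdbcb
  Read 'c': push. Stack: bdbcbc
  Read 'a': push. Stack: bdbcbca
Final stack: "bdbcbca" (length 7)

7


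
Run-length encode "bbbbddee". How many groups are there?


Input: bbbbddee
Scanning for consecutive runs:
  Group 1: 'b' x 4 (positions 0-3)
  Group 2: 'd' x 2 (positions 4-5)
  Group 3: 'e' x 2 (positions 6-7)
Total groups: 3

3


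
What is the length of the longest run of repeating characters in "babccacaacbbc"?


Input: "babccacaacbbc"
Scanning for longest run:
  Position 1 ('a'): new char, reset run to 1
  Position 2 ('b'): new char, reset run to 1
  Position 3 ('c'): new char, reset run to 1
  Position 4 ('c'): continues run of 'c', length=2
  Position 5 ('a'): new char, reset run to 1
  Position 6 ('c'): new char, reset run to 1
  Position 7 ('a'): new char, reset run to 1
  Position 8 ('a'): continues run of 'a', length=2
  Position 9 ('c'): new char, reset run to 1
  Position 10 ('b'): new char, reset run to 1
  Position 11 ('b'): continues run of 'b', length=2
  Position 12 ('c'): new char, reset run to 1
Longest run: 'c' with length 2

2


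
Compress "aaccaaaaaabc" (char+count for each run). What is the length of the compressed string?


Input: aaccaaaaaabc
Runs:
  'a' x 2 => "a2"
  'c' x 2 => "c2"
  'a' x 6 => "a6"
  'b' x 1 => "b1"
  'c' x 1 => "c1"
Compressed: "a2c2a6b1c1"
Compressed length: 10

10


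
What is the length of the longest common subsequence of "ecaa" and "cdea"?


LCS of "ecaa" and "cdea"
DP table:
           c    d    e    a
      0    0    0    0    0
  e   0    0    0    1    1
  c   0    1    1    1    1
  a   0    1    1    1    2
  a   0    1    1    1    2
LCS length = dp[4][4] = 2

2


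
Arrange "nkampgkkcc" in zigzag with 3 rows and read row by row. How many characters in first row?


Zigzag "nkampgkkcc" into 3 rows:
Placing characters:
  'n' => row 0
  'k' => row 1
  'a' => row 2
  'm' => row 1
  'p' => row 0
  'g' => row 1
  'k' => row 2
  'k' => row 1
  'c' => row 0
  'c' => row 1
Rows:
  Row 0: "npc"
  Row 1: "kmgkc"
  Row 2: "ak"
First row length: 3

3


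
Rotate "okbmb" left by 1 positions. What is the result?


Input: "okbmb", rotate left by 1
First 1 characters: "o"
Remaining characters: "kbmb"
Concatenate remaining + first: "kbmb" + "o" = "kbmbo"

kbmbo


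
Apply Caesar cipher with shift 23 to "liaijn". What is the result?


Caesar cipher: shift "liaijn" by 23
  'l' (pos 11) + 23 = pos 8 = 'i'
  'i' (pos 8) + 23 = pos 5 = 'f'
  'a' (pos 0) + 23 = pos 23 = 'x'
  'i' (pos 8) + 23 = pos 5 = 'f'
  'j' (pos 9) + 23 = pos 6 = 'g'
  'n' (pos 13) + 23 = pos 10 = 'k'
Result: ifxfgk

ifxfgk


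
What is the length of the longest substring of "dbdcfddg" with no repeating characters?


Input: "dbdcfddg"
Sliding window (track last position of each char):
  Position 0 ('d'): window [0,0] length 1 -- new best
  Position 1 ('b'): window [0,1] length 2 -- new best
  Position 2 ('d'): repeat (last at 0), move window start to 1
  Position 2 ('d'): window [1,2] length 2
  Position 3 ('c'): window [1,3] length 3 -- new best
  Position 4 ('f'): window [1,4] length 4 -- new best
  Position 5 ('d'): repeat (last at 2), move window start to 3
  Position 5 ('d'): window [3,5] length 3
  Position 6 ('d'): repeat (last at 5), move window start to 6
  Position 6 ('d'): window [6,6] length 1
  Position 7 ('g'): window [6,7] length 2
Longest substring with no repeats: "bdcf" with length 4

4


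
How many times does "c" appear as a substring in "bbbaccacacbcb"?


Searching for "c" in "bbbaccacacbcb"
Scanning each position:
  Position 0: "b" => no
  Position 1: "b" => no
  Position 2: "b" => no
  Position 3: "a" => no
  Position 4: "c" => MATCH
  Position 5: "c" => MATCH
  Position 6: "a" => no
  Position 7: "c" => MATCH
  Position 8: "a" => no
  Position 9: "c" => MATCH
  Position 10: "b" => no
  Position 11: "c" => MATCH
  Position 12: "b" => no
Total occurrences: 5

5


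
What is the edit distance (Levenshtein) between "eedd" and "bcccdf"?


Computing edit distance: "eedd" -> "bcccdf"
DP table:
           b    c    c    c    d    f
      0    1    2    3    4    5    6
  e   1    1    2    3    4    5    6
  e   2    2    2    3    4    5    6
  d   3    3    3    3    4    4    5
  d   4    4    4    4    4    4    5
Edit distance = dp[4][6] = 5

5


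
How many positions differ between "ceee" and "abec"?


Comparing "ceee" and "abec" position by position:
  Position 0: 'c' vs 'a' => DIFFER
  Position 1: 'e' vs 'b' => DIFFER
  Position 2: 'e' vs 'e' => same
  Position 3: 'e' vs 'c' => DIFFER
Positions that differ: 3

3


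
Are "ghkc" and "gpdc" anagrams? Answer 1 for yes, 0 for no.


Strings: "ghkc", "gpdc"
Sorted first:  cghk
Sorted second: cdgp
Differ at position 1: 'g' vs 'd' => not anagrams

0


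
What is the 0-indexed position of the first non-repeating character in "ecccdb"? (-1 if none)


Input: ecccdb
Character frequencies:
  'b': 1
  'c': 3
  'd': 1
  'e': 1
Scanning left to right for freq == 1:
  Position 0 ('e'): unique! => answer = 0

0


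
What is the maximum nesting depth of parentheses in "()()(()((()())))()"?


Input: "()()(()((()())))()"
Tracking depth:
  Position 0 '(': depth becomes 1
  Position 1 ')': depth becomes 0
  Position 2 '(': depth becomes 1
  Position 3 ')': depth becomes 0
  Position 4 '(': depth becomes 1
  Position 5 '(': depth becomes 2
  Position 6 ')': depth becomes 1
  Position 7 '(': depth becomes 2
  Position 8 '(': depth becomes 3
  Position 9 '(': depth becomes 4
  Position 10 ')': depth becomes 3
  Position 11 '(': depth becomes 4
  Position 12 ')': depth becomes 3
  Position 13 ')': depth becomes 2
  Position 14 ')': depth becomes 1
  Position 15 ')': depth becomes 0
  Position 16 '(': depth becomes 1
  Position 17 ')': depth becomes 0
Maximum depth reached: 4

4


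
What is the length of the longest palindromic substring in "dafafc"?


Input: "dafafc"
Checking substrings for palindromes:
  [1:4] "afa" (len 3) => palindrome
  [2:5] "faf" (len 3) => palindrome
Longest palindromic substring: "afa" with length 3

3


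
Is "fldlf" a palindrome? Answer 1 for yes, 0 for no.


Input: fldlf
Reversed: fldlf
  Compare pos 0 ('f') with pos 4 ('f'): match
  Compare pos 1 ('l') with pos 3 ('l'): match
Result: palindrome

1


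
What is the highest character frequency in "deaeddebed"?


Input: deaeddebed
Character counts:
  'a': 1
  'b': 1
  'd': 4
  'e': 4
Maximum frequency: 4

4


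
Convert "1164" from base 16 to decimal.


Input: "1164" in base 16
Positional expansion:
  Digit '1' (value 1) x 16^3 = 4096
  Digit '1' (value 1) x 16^2 = 256
  Digit '6' (value 6) x 16^1 = 96
  Digit '4' (value 4) x 16^0 = 4
Sum = 4452

4452


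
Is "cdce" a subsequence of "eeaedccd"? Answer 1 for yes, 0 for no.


Check if "cdce" is a subsequence of "eeaedccd"
Greedy scan:
  Position 0 ('e'): no match needed
  Position 1 ('e'): no match needed
  Position 2 ('a'): no match needed
  Position 3 ('e'): no match needed
  Position 4 ('d'): no match needed
  Position 5 ('c'): matches sub[0] = 'c'
  Position 6 ('c'): no match needed
  Position 7 ('d'): matches sub[1] = 'd'
Only matched 2/4 characters => not a subsequence

0


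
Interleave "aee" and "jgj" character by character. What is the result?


Interleaving "aee" and "jgj":
  Position 0: 'a' from first, 'j' from second => "aj"
  Position 1: 'e' from first, 'g' from second => "eg"
  Position 2: 'e' from first, 'j' from second => "ej"
Result: ajegej

ajegej


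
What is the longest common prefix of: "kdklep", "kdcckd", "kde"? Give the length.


Words: kdklep, kdcckd, kde
  Position 0: all 'k' => match
  Position 1: all 'd' => match
  Position 2: ('k', 'c', 'e') => mismatch, stop
LCP = "kd" (length 2)

2


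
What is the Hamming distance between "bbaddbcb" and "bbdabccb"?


Comparing "bbaddbcb" and "bbdabccb" position by position:
  Position 0: 'b' vs 'b' => same
  Position 1: 'b' vs 'b' => same
  Position 2: 'a' vs 'd' => differ
  Position 3: 'd' vs 'a' => differ
  Position 4: 'd' vs 'b' => differ
  Position 5: 'b' vs 'c' => differ
  Position 6: 'c' vs 'c' => same
  Position 7: 'b' vs 'b' => same
Total differences (Hamming distance): 4

4


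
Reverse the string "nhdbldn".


Input: nhdbldn
Reading characters right to left:
  Position 6: 'n'
  Position 5: 'd'
  Position 4: 'l'
  Position 3: 'b'
  Position 2: 'd'
  Position 1: 'h'
  Position 0: 'n'
Reversed: ndlbdhn

ndlbdhn


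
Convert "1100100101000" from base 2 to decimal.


Input: "1100100101000" in base 2
Positional expansion:
  Digit '1' (value 1) x 2^12 = 4096
  Digit '1' (value 1) x 2^11 = 2048
  Digit '0' (value 0) x 2^10 = 0
  Digit '0' (value 0) x 2^9 = 0
  Digit '1' (value 1) x 2^8 = 256
  Digit '0' (value 0) x 2^7 = 0
  Digit '0' (value 0) x 2^6 = 0
  Digit '1' (value 1) x 2^5 = 32
  Digit '0' (value 0) x 2^4 = 0
  Digit '1' (value 1) x 2^3 = 8
  Digit '0' (value 0) x 2^2 = 0
  Digit '0' (value 0) x 2^1 = 0
  Digit '0' (value 0) x 2^0 = 0
Sum = 6440

6440


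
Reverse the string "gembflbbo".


Input: gembflbbo
Reading characters right to left:
  Position 8: 'o'
  Position 7: 'b'
  Position 6: 'b'
  Position 5: 'l'
  Position 4: 'f'
  Position 3: 'b'
  Position 2: 'm'
  Position 1: 'e'
  Position 0: 'g'
Reversed: obblfbmeg

obblfbmeg


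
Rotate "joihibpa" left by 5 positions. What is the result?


Input: "joihibpa", rotate left by 5
First 5 characters: "joihi"
Remaining characters: "bpa"
Concatenate remaining + first: "bpa" + "joihi" = "bpajoihi"

bpajoihi


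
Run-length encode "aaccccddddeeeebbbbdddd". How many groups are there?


Input: aaccccddddeeeebbbbdddd
Scanning for consecutive runs:
  Group 1: 'a' x 2 (positions 0-1)
  Group 2: 'c' x 4 (positions 2-5)
  Group 3: 'd' x 4 (positions 6-9)
  Group 4: 'e' x 4 (positions 10-13)
  Group 5: 'b' x 4 (positions 14-17)
  Group 6: 'd' x 4 (positions 18-21)
Total groups: 6

6


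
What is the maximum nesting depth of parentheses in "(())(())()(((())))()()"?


Input: "(())(())()(((())))()()"
Tracking depth:
  Position 0 '(': depth becomes 1
  Position 1 '(': depth becomes 2
  Position 2 ')': depth becomes 1
  Position 3 ')': depth becomes 0
  Position 4 '(': depth becomes 1
  Position 5 '(': depth becomes 2
  Position 6 ')': depth becomes 1
  Position 7 ')': depth becomes 0
  Position 8 '(': depth becomes 1
  Position 9 ')': depth becomes 0
  Position 10 '(': depth becomes 1
  Position 11 '(': depth becomes 2
  Position 12 '(': depth becomes 3
  Position 13 '(': depth becomes 4
  Position 14 ')': depth becomes 3
  Position 15 ')': depth becomes 2
  Position 16 ')': depth becomes 1
  Position 17 ')': depth becomes 0
  Position 18 '(': depth becomes 1
  Position 19 ')': depth becomes 0
  Position 20 '(': depth becomes 1
  Position 21 ')': depth becomes 0
Maximum depth reached: 4

4
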